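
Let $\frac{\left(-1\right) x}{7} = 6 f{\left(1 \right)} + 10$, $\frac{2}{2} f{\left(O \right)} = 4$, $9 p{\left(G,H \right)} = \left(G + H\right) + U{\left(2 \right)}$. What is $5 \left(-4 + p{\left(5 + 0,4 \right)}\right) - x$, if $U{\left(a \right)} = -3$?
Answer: $\frac{664}{3} \approx 221.33$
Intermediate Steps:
$p{\left(G,H \right)} = - \frac{1}{3} + \frac{G}{9} + \frac{H}{9}$ ($p{\left(G,H \right)} = \frac{\left(G + H\right) - 3}{9} = \frac{-3 + G + H}{9} = - \frac{1}{3} + \frac{G}{9} + \frac{H}{9}$)
$f{\left(O \right)} = 4$
$x = -238$ ($x = - 7 \left(6 \cdot 4 + 10\right) = - 7 \left(24 + 10\right) = \left(-7\right) 34 = -238$)
$5 \left(-4 + p{\left(5 + 0,4 \right)}\right) - x = 5 \left(-4 + \left(- \frac{1}{3} + \frac{5 + 0}{9} + \frac{1}{9} \cdot 4\right)\right) - -238 = 5 \left(-4 + \left(- \frac{1}{3} + \frac{1}{9} \cdot 5 + \frac{4}{9}\right)\right) + 238 = 5 \left(-4 + \left(- \frac{1}{3} + \frac{5}{9} + \frac{4}{9}\right)\right) + 238 = 5 \left(-4 + \frac{2}{3}\right) + 238 = 5 \left(- \frac{10}{3}\right) + 238 = - \frac{50}{3} + 238 = \frac{664}{3}$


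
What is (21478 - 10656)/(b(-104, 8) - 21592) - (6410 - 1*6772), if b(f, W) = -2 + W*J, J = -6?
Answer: 3911791/10821 ≈ 361.50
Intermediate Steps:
b(f, W) = -2 - 6*W (b(f, W) = -2 + W*(-6) = -2 - 6*W)
(21478 - 10656)/(b(-104, 8) - 21592) - (6410 - 1*6772) = (21478 - 10656)/((-2 - 6*8) - 21592) - (6410 - 1*6772) = 10822/((-2 - 48) - 21592) - (6410 - 6772) = 10822/(-50 - 21592) - 1*(-362) = 10822/(-21642) + 362 = 10822*(-1/21642) + 362 = -5411/10821 + 362 = 3911791/10821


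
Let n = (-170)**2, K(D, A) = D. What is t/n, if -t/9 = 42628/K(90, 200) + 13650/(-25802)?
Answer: -39237827/266313500 ≈ -0.14734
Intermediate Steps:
n = 28900
t = -39237827/9215 (t = -9*(42628/90 + 13650/(-25802)) = -9*(42628*(1/90) + 13650*(-1/25802)) = -9*(21314/45 - 975/1843) = -9*39237827/82935 = -39237827/9215 ≈ -4258.0)
t/n = -39237827/9215/28900 = -39237827/9215*1/28900 = -39237827/266313500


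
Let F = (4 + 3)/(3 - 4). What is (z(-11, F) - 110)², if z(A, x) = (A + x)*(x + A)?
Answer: 45796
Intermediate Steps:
F = -7 (F = 7/(-1) = 7*(-1) = -7)
z(A, x) = (A + x)² (z(A, x) = (A + x)*(A + x) = (A + x)²)
(z(-11, F) - 110)² = ((-11 - 7)² - 110)² = ((-18)² - 110)² = (324 - 110)² = 214² = 45796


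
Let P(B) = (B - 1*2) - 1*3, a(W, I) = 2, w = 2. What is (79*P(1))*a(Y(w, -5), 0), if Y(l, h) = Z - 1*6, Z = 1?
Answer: -632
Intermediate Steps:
Y(l, h) = -5 (Y(l, h) = 1 - 1*6 = 1 - 6 = -5)
P(B) = -5 + B (P(B) = (B - 2) - 3 = (-2 + B) - 3 = -5 + B)
(79*P(1))*a(Y(w, -5), 0) = (79*(-5 + 1))*2 = (79*(-4))*2 = -316*2 = -632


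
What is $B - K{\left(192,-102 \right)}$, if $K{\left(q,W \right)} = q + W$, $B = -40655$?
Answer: $-40745$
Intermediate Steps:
$K{\left(q,W \right)} = W + q$
$B - K{\left(192,-102 \right)} = -40655 - \left(-102 + 192\right) = -40655 - 90 = -40745$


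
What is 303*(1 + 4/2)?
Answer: 909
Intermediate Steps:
303*(1 + 4/2) = 303*(1 + (1/2)*4) = 303*(1 + 2) = 303*3 = 909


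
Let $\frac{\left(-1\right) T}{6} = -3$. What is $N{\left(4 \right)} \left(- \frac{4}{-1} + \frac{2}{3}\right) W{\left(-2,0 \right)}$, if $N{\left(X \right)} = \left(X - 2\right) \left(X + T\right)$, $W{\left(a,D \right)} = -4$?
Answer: $- \frac{2464}{3} \approx -821.33$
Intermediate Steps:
$T = 18$ ($T = \left(-6\right) \left(-3\right) = 18$)
$N{\left(X \right)} = \left(-2 + X\right) \left(18 + X\right)$ ($N{\left(X \right)} = \left(X - 2\right) \left(X + 18\right) = \left(-2 + X\right) \left(18 + X\right)$)
$N{\left(4 \right)} \left(- \frac{4}{-1} + \frac{2}{3}\right) W{\left(-2,0 \right)} = \left(-36 + 4^{2} + 16 \cdot 4\right) \left(- \frac{4}{-1} + \frac{2}{3}\right) \left(-4\right) = \left(-36 + 16 + 64\right) \left(\left(-4\right) \left(-1\right) + 2 \cdot \frac{1}{3}\right) \left(-4\right) = 44 \left(4 + \frac{2}{3}\right) \left(-4\right) = 44 \cdot \frac{14}{3} \left(-4\right) = \frac{616}{3} \left(-4\right) = - \frac{2464}{3}$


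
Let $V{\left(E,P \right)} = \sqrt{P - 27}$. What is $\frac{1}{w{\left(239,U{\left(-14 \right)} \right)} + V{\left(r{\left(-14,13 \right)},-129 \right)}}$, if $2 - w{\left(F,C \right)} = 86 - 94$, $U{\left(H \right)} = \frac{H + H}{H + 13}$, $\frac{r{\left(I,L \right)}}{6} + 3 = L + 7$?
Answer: $\frac{5}{128} - \frac{i \sqrt{39}}{128} \approx 0.039063 - 0.048789 i$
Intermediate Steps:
$r{\left(I,L \right)} = 24 + 6 L$ ($r{\left(I,L \right)} = -18 + 6 \left(L + 7\right) = -18 + 6 \left(7 + L\right) = -18 + \left(42 + 6 L\right) = 24 + 6 L$)
$U{\left(H \right)} = \frac{2 H}{13 + H}$
$w{\left(F,C \right)} = 10$ ($w{\left(F,C \right)} = 2 - \left(86 - 94\right) = 2 - -8 = 2 + 8 = 10$)
$V{\left(E,P \right)} = \sqrt{-27 + P}$
$\frac{1}{w{\left(239,U{\left(-14 \right)} \right)} + V{\left(r{\left(-14,13 \right)},-129 \right)}} = \frac{1}{10 + \sqrt{-27 - 129}} = \frac{1}{10 + \sqrt{-156}} = \frac{1}{10 + 2 i \sqrt{39}}$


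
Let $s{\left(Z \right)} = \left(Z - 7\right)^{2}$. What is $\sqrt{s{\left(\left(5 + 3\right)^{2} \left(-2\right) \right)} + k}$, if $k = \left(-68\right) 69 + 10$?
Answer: $\sqrt{13543} \approx 116.37$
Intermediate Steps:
$s{\left(Z \right)} = \left(-7 + Z\right)^{2}$
$k = -4682$ ($k = -4692 + 10 = -4682$)
$\sqrt{s{\left(\left(5 + 3\right)^{2} \left(-2\right) \right)} + k} = \sqrt{\left(-7 + \left(5 + 3\right)^{2} \left(-2\right)\right)^{2} - 4682} = \sqrt{\left(-7 + 8^{2} \left(-2\right)\right)^{2} - 4682} = \sqrt{\left(-7 + 64 \left(-2\right)\right)^{2} - 4682} = \sqrt{\left(-7 - 128\right)^{2} - 4682} = \sqrt{\left(-135\right)^{2} - 4682} = \sqrt{18225 - 4682} = \sqrt{13543}$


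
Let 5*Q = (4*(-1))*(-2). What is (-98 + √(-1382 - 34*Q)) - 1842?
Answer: -1940 + 3*I*√3990/5 ≈ -1940.0 + 37.9*I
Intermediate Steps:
Q = 8/5 (Q = ((4*(-1))*(-2))/5 = (-4*(-2))/5 = (⅕)*8 = 8/5 ≈ 1.6000)
(-98 + √(-1382 - 34*Q)) - 1842 = (-98 + √(-1382 - 34*8/5)) - 1842 = (-98 + √(-1382 - 272/5)) - 1842 = (-98 + √(-7182/5)) - 1842 = (-98 + 3*I*√3990/5) - 1842 = -1940 + 3*I*√3990/5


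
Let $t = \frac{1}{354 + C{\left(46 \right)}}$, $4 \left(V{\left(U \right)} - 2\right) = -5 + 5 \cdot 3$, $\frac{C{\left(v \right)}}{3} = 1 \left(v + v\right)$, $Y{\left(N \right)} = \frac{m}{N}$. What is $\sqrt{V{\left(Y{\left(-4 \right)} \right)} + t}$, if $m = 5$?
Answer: $\frac{\sqrt{49630}}{105} \approx 2.1217$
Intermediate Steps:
$Y{\left(N \right)} = \frac{5}{N}$
$C{\left(v \right)} = 6 v$ ($C{\left(v \right)} = 3 \cdot 1 \left(v + v\right) = 3 \cdot 1 \cdot 2 v = 3 \cdot 2 v = 6 v$)
$V{\left(U \right)} = \frac{9}{2}$ ($V{\left(U \right)} = 2 + \frac{-5 + 5 \cdot 3}{4} = 2 + \frac{-5 + 15}{4} = 2 + \frac{1}{4} \cdot 10 = 2 + \frac{5}{2} = \frac{9}{2}$)
$t = \frac{1}{630}$ ($t = \frac{1}{354 + 6 \cdot 46} = \frac{1}{354 + 276} = \frac{1}{630} \approx 0.0015873$)
$\sqrt{V{\left(Y{\left(-4 \right)} \right)} + t} = \sqrt{\frac{9}{2} + \frac{1}{630}} = \sqrt{\frac{1418}{315}} = \frac{\sqrt{49630}}{105}$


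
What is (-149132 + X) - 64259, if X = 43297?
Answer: -170094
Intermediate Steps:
(-149132 + X) - 64259 = (-149132 + 43297) - 64259 = -105835 - 64259 = -170094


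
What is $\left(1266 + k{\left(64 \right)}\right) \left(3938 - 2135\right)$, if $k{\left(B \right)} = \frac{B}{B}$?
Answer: $2284401$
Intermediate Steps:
$k{\left(B \right)} = 1$
$\left(1266 + k{\left(64 \right)}\right) \left(3938 - 2135\right) = \left(1266 + 1\right) \left(3938 - 2135\right) = 1267 \cdot 1803 = 2284401$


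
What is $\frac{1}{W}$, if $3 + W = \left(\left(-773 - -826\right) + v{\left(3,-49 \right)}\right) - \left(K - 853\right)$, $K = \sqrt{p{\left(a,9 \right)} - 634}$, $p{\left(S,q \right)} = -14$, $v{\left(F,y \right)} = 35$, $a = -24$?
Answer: $\frac{469}{440246} + \frac{9 i \sqrt{2}}{440246} \approx 0.0010653 + 2.8911 \cdot 10^{-5} i$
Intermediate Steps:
$K = 18 i \sqrt{2}$ ($K = \sqrt{-14 - 634} = \sqrt{-648} = 18 i \sqrt{2} \approx 25.456 i$)
$W = 938 - 18 i \sqrt{2}$ ($W = -3 - \left(-88 - 853 + 18 i \sqrt{2}\right) = -3 + \left(\left(\left(-773 + 826\right) + 35\right) - \left(18 i \sqrt{2} - 853\right)\right) = -3 + \left(\left(53 + 35\right) - \left(-853 + 18 i \sqrt{2}\right)\right) = -3 + \left(88 + \left(853 - 18 i \sqrt{2}\right)\right) = -3 + \left(941 - 18 i \sqrt{2}\right) = 938 - 18 i \sqrt{2} \approx 938.0 - 25.456 i$)
$\frac{1}{W} = \frac{1}{938 - 18 i \sqrt{2}}$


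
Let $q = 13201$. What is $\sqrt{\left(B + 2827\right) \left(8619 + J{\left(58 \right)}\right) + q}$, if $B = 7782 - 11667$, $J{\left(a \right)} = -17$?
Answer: $i \sqrt{9087715} \approx 3014.6 i$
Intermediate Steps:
$B = -3885$
$\sqrt{\left(B + 2827\right) \left(8619 + J{\left(58 \right)}\right) + q} = \sqrt{\left(-3885 + 2827\right) \left(8619 - 17\right) + 13201} = \sqrt{\left(-1058\right) 8602 + 13201} = \sqrt{-9100916 + 13201} = \sqrt{-9087715} = i \sqrt{9087715}$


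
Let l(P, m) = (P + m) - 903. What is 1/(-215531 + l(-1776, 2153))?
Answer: -1/216057 ≈ -4.6284e-6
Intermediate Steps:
l(P, m) = -903 + P + m
1/(-215531 + l(-1776, 2153)) = 1/(-215531 + (-903 - 1776 + 2153)) = 1/(-215531 - 526) = 1/(-216057) = -1/216057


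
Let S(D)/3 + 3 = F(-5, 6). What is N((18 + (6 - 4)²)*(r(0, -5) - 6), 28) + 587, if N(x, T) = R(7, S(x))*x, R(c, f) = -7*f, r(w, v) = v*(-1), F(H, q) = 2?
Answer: 125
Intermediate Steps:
r(w, v) = -v
S(D) = -3 (S(D) = -9 + 3*2 = -9 + 6 = -3)
N(x, T) = 21*x (N(x, T) = (-7*(-3))*x = 21*x)
N((18 + (6 - 4)²)*(r(0, -5) - 6), 28) + 587 = 21*((18 + (6 - 4)²)*(-1*(-5) - 6)) + 587 = 21*((18 + 2²)*(5 - 6)) + 587 = 21*((18 + 4)*(-1)) + 587 = 21*(22*(-1)) + 587 = 21*(-22) + 587 = -462 + 587 = 125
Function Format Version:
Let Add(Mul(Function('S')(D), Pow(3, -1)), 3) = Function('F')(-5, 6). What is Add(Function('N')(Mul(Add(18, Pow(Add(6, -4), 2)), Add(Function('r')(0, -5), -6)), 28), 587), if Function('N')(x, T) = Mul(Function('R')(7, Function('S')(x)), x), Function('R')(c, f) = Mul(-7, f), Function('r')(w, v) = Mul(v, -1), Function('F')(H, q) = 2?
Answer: 125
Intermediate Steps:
Function('r')(w, v) = Mul(-1, v)
Function('S')(D) = -3 (Function('S')(D) = Add(-9, Mul(3, 2)) = Add(-9, 6) = -3)
Function('N')(x, T) = Mul(21, x) (Function('N')(x, T) = Mul(Mul(-7, -3), x) = Mul(21, x))
Add(Function('N')(Mul(Add(18, Pow(Add(6, -4), 2)), Add(Function('r')(0, -5), -6)), 28), 587) = Add(Mul(21, Mul(Add(18, Pow(Add(6, -4), 2)), Add(Mul(-1, -5), -6))), 587) = Add(Mul(21, Mul(Add(18, Pow(2, 2)), Add(5, -6))), 587) = Add(Mul(21, Mul(Add(18, 4), -1)), 587) = Add(Mul(21, Mul(22, -1)), 587) = Add(Mul(21, -22), 587) = Add(-462, 587) = 125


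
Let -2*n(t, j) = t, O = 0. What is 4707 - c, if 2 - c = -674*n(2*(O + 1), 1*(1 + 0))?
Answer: 5379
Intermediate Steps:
n(t, j) = -t/2
c = -672 (c = 2 - (-674)*(-(0 + 1)) = 2 - (-674)*(-1) = 2 - 1*674 = 2 - 674 = -672)
4707 - c = 4707 - 1*(-672) = 4707 + 672 = 5379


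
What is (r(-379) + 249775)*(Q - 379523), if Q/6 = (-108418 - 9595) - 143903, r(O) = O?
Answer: -486576334524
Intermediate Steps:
Q = -1571496 (Q = 6*((-108418 - 9595) - 143903) = 6*(-118013 - 143903) = 6*(-261916) = -1571496)
(r(-379) + 249775)*(Q - 379523) = (-379 + 249775)*(-1571496 - 379523) = 249396*(-1951019) = -486576334524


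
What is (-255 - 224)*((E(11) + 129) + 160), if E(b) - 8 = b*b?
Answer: -200222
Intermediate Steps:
E(b) = 8 + b² (E(b) = 8 + b*b = 8 + b²)
(-255 - 224)*((E(11) + 129) + 160) = (-255 - 224)*(((8 + 11²) + 129) + 160) = -479*(((8 + 121) + 129) + 160) = -479*((129 + 129) + 160) = -479*(258 + 160) = -479*418 = -200222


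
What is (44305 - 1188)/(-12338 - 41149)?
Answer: -43117/53487 ≈ -0.80612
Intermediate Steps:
(44305 - 1188)/(-12338 - 41149) = 43117/(-53487) = 43117*(-1/53487) = -43117/53487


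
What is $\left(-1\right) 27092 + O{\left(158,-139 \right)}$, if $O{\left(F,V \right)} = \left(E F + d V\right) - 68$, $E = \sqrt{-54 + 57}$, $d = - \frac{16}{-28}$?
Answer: $- \frac{190676}{7} + 158 \sqrt{3} \approx -26966.0$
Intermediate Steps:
$d = \frac{4}{7}$ ($d = \left(-16\right) \left(- \frac{1}{28}\right) = \frac{4}{7} \approx 0.57143$)
$E = \sqrt{3} \approx 1.732$
$O{\left(F,V \right)} = -68 + \frac{4 V}{7} + F \sqrt{3}$ ($O{\left(F,V \right)} = \left(\sqrt{3} F + \frac{4 V}{7}\right) - 68 = \left(F \sqrt{3} + \frac{4 V}{7}\right) - 68 = \left(\frac{4 V}{7} + F \sqrt{3}\right) - 68 = -68 + \frac{4 V}{7} + F \sqrt{3}$)
$\left(-1\right) 27092 + O{\left(158,-139 \right)} = \left(-1\right) 27092 + \left(-68 + \frac{4}{7} \left(-139\right) + 158 \sqrt{3}\right) = -27092 - \left(\frac{1032}{7} - 158 \sqrt{3}\right) = - \frac{190676}{7} + 158 \sqrt{3}$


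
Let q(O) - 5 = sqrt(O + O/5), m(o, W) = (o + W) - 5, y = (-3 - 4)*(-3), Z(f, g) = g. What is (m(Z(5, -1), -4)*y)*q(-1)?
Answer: -1050 - 42*I*sqrt(30) ≈ -1050.0 - 230.04*I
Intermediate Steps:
y = 21 (y = -7*(-3) = 21)
m(o, W) = -5 + W + o (m(o, W) = (W + o) - 5 = -5 + W + o)
q(O) = 5 + sqrt(30)*sqrt(O)/5 (q(O) = 5 + sqrt(O + O/5) = 5 + sqrt(6*O/5) = 5 + sqrt(30)*sqrt(O)/5)
(m(Z(5, -1), -4)*y)*q(-1) = ((-5 - 4 - 1)*21)*(5 + sqrt(30)*sqrt(-1)/5) = (-10*21)*(5 + sqrt(30)*I/5) = -210*(5 + I*sqrt(30)/5) = -1050 - 42*I*sqrt(30)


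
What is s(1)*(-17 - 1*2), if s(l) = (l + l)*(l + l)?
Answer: -76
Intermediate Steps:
s(l) = 4*l² (s(l) = (2*l)*(2*l) = 4*l²)
s(1)*(-17 - 1*2) = (4*1²)*(-17 - 1*2) = (4*1)*(-17 - 2) = 4*(-19) = -76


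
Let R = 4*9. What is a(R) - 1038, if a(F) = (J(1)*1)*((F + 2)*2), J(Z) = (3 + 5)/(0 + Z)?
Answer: -430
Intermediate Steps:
R = 36
J(Z) = 8/Z
a(F) = 32 + 16*F (a(F) = ((8/1)*1)*((F + 2)*2) = ((8*1)*1)*((2 + F)*2) = (8*1)*(4 + 2*F) = 8*(4 + 2*F) = 32 + 16*F)
a(R) - 1038 = (32 + 16*36) - 1038 = (32 + 576) - 1038 = 608 - 1038 = -430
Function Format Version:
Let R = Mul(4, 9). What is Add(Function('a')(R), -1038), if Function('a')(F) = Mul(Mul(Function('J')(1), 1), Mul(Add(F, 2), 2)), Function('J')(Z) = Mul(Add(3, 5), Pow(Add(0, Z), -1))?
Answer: -430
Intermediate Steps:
R = 36
Function('J')(Z) = Mul(8, Pow(Z, -1))
Function('a')(F) = Add(32, Mul(16, F)) (Function('a')(F) = Mul(Mul(Mul(8, Pow(1, -1)), 1), Mul(Add(F, 2), 2)) = Mul(Mul(Mul(8, 1), 1), Mul(Add(2, F), 2)) = Mul(Mul(8, 1), Add(4, Mul(2, F))) = Mul(8, Add(4, Mul(2, F))) = Add(32, Mul(16, F)))
Add(Function('a')(R), -1038) = Add(Add(32, Mul(16, 36)), -1038) = Add(Add(32, 576), -1038) = Add(608, -1038) = -430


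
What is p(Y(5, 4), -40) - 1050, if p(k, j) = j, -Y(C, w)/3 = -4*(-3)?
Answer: -1090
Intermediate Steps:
Y(C, w) = -36 (Y(C, w) = -(-12)*(-3) = -3*12 = -36)
p(Y(5, 4), -40) - 1050 = -40 - 1050 = -1090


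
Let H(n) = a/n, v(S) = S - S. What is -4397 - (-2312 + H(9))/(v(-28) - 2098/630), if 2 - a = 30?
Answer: -5341713/1049 ≈ -5092.2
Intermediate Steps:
a = -28 (a = 2 - 1*30 = 2 - 30 = -28)
v(S) = 0
H(n) = -28/n
-4397 - (-2312 + H(9))/(v(-28) - 2098/630) = -4397 - (-2312 - 28/9)/(0 - 2098/630) = -4397 - (-2312 - 28*1/9)/(0 - 2098*1/630) = -4397 - (-2312 - 28/9)/(0 - 1049/315) = -4397 - (-20836)/(9*(-1049/315)) = -4397 - (-20836)*(-315)/(9*1049) = -4397 - 1*729260/1049 = -4397 - 729260/1049 = -5341713/1049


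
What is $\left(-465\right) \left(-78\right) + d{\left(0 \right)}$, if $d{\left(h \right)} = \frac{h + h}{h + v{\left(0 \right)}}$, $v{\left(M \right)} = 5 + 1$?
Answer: $36270$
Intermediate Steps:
$v{\left(M \right)} = 6$
$d{\left(h \right)} = \frac{2 h}{6 + h}$ ($d{\left(h \right)} = \frac{h + h}{h + 6} = \frac{2 h}{6 + h}$)
$\left(-465\right) \left(-78\right) + d{\left(0 \right)} = \left(-465\right) \left(-78\right) + 2 \cdot 0 \frac{1}{6 + 0} = 36270 + 2 \cdot 0 \cdot \frac{1}{6} = 36270 + 0 = 36270$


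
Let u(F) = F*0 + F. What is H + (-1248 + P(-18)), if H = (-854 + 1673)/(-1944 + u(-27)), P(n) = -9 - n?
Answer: -271432/219 ≈ -1239.4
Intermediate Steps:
u(F) = F (u(F) = 0 + F = F)
H = -91/219 (H = (-854 + 1673)/(-1944 - 27) = 819/(-1971) = 819*(-1/1971) = -91/219 ≈ -0.41552)
H + (-1248 + P(-18)) = -91/219 + (-1248 + (-9 - 1*(-18))) = -91/219 + (-1248 + (-9 + 18)) = -91/219 + (-1248 + 9) = -91/219 - 1239 = -271432/219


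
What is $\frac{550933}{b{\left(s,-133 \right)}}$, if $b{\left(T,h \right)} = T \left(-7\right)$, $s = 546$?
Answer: $- \frac{550933}{3822} \approx -144.15$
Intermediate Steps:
$b{\left(T,h \right)} = - 7 T$
$\frac{550933}{b{\left(s,-133 \right)}} = \frac{550933}{\left(-7\right) 546} = \frac{550933}{-3822} = 550933 \left(- \frac{1}{3822}\right) = - \frac{550933}{3822}$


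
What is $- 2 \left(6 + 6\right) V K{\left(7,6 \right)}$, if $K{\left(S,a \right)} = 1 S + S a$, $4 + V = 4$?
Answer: $0$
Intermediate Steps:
$V = 0$ ($V = -4 + 4 = 0$)
$K{\left(S,a \right)} = S + S a$
$- 2 \left(6 + 6\right) V K{\left(7,6 \right)} = - 2 \left(6 + 6\right) 0 \cdot 7 \left(1 + 6\right) = \left(-2\right) 12 \cdot 0 \cdot 7 \cdot 7 = \left(-24\right) 0 \cdot 49 = 0 \cdot 49 = 0$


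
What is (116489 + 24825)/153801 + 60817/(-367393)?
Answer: 42564058985/56505410793 ≈ 0.75327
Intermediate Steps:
(116489 + 24825)/153801 + 60817/(-367393) = 141314*(1/153801) + 60817*(-1/367393) = 141314/153801 - 60817/367393 = 42564058985/56505410793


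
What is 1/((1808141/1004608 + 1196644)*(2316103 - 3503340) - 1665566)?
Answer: -1004608/1427250438311174369 ≈ -7.0388e-13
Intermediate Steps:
1/((1808141/1004608 + 1196644)*(2316103 - 3503340) - 1665566) = 1/((1808141*(1/1004608) + 1196644)*(-1187237) - 1665566) = 1/((1808141/1004608 + 1196644)*(-1187237) - 1665566) = 1/((1202159943693/1004608)*(-1187237) - 1665566) = 1/(-1427248765070246241/1004608 - 1665566) = 1/(-1427250438311174369/1004608) = -1004608/1427250438311174369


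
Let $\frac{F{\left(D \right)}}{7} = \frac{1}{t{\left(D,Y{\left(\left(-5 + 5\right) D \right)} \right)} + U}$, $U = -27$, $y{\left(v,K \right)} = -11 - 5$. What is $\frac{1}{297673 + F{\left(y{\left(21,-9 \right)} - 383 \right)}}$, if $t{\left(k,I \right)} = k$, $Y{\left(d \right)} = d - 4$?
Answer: $\frac{426}{126808691} \approx 3.3594 \cdot 10^{-6}$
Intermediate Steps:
$Y{\left(d \right)} = -4 + d$ ($Y{\left(d \right)} = d - 4 = -4 + d$)
$y{\left(v,K \right)} = -16$
$F{\left(D \right)} = \frac{7}{-27 + D}$ ($F{\left(D \right)} = \frac{7}{D - 27} = \frac{7}{-27 + D}$)
$\frac{1}{297673 + F{\left(y{\left(21,-9 \right)} - 383 \right)}} = \frac{1}{297673 + \frac{7}{-27 - 399}} = \frac{1}{297673 + \frac{7}{-426}} = \frac{1}{297673 + 7 \left(- \frac{1}{426}\right)} = \frac{1}{297673 - \frac{7}{426}} = \frac{1}{\frac{126808691}{426}} = \frac{426}{126808691}$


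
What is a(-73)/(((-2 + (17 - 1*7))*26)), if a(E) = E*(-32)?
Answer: 146/13 ≈ 11.231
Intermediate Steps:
a(E) = -32*E
a(-73)/(((-2 + (17 - 1*7))*26)) = (-32*(-73))/(((-2 + (17 - 1*7))*26)) = 2336/(((-2 + (17 - 7))*26)) = 2336/(((-2 + 10)*26)) = 2336/((8*26)) = 2336/208 = 2336*(1/208) = 146/13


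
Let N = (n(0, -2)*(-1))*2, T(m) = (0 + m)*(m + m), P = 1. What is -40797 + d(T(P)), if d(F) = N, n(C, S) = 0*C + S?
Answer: -40793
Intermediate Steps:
T(m) = 2*m² (T(m) = m*(2*m) = 2*m²)
n(C, S) = S (n(C, S) = 0 + S = S)
N = 4 (N = -2*(-1)*2 = 2*2 = 4)
d(F) = 4
-40797 + d(T(P)) = -40797 + 4 = -40793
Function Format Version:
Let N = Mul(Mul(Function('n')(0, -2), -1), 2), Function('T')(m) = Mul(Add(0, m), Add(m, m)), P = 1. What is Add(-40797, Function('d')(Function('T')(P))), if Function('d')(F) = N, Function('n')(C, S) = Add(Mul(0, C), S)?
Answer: -40793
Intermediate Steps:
Function('T')(m) = Mul(2, Pow(m, 2)) (Function('T')(m) = Mul(m, Mul(2, m)) = Mul(2, Pow(m, 2)))
Function('n')(C, S) = S (Function('n')(C, S) = Add(0, S) = S)
N = 4 (N = Mul(Mul(-2, -1), 2) = Mul(2, 2) = 4)
Function('d')(F) = 4
Add(-40797, Function('d')(Function('T')(P))) = Add(-40797, 4) = -40793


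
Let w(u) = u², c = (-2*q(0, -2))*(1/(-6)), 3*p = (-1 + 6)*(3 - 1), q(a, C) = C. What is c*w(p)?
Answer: -200/27 ≈ -7.4074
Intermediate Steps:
p = 10/3 (p = ((-1 + 6)*(3 - 1))/3 = (5*2)/3 = (⅓)*10 = 10/3 ≈ 3.3333)
c = -⅔ (c = (-2*(-2))*(1/(-6)) = 4*(1*(-⅙)) = 4*(-⅙) = -⅔ ≈ -0.66667)
c*w(p) = -2*(10/3)²/3 = -⅔*100/9 = -200/27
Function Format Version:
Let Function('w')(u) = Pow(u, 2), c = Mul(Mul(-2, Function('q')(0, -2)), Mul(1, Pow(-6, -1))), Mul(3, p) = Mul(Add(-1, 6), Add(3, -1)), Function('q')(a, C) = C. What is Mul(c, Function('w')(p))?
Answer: Rational(-200, 27) ≈ -7.4074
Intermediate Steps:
p = Rational(10, 3) (p = Mul(Rational(1, 3), Mul(Add(-1, 6), Add(3, -1))) = Mul(Rational(1, 3), Mul(5, 2)) = Mul(Rational(1, 3), 10) = Rational(10, 3) ≈ 3.3333)
c = Rational(-2, 3) (c = Mul(Mul(-2, -2), Mul(1, Pow(-6, -1))) = Mul(4, Mul(1, Rational(-1, 6))) = Mul(4, Rational(-1, 6)) = Rational(-2, 3) ≈ -0.66667)
Mul(c, Function('w')(p)) = Mul(Rational(-2, 3), Pow(Rational(10, 3), 2)) = Mul(Rational(-2, 3), Rational(100, 9)) = Rational(-200, 27)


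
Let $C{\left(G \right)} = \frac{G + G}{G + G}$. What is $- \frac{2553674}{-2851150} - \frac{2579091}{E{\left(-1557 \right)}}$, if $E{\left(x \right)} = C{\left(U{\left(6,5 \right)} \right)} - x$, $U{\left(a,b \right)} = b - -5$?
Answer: $- \frac{3674698340279}{2221045850} \approx -1654.5$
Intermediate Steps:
$U{\left(a,b \right)} = 5 + b$ ($U{\left(a,b \right)} = b + 5 = 5 + b$)
$C{\left(G \right)} = 1$ ($C{\left(G \right)} = \frac{2 G}{2 G} = 2 G \frac{1}{2 G} = 1$)
$E{\left(x \right)} = 1 - x$
$- \frac{2553674}{-2851150} - \frac{2579091}{E{\left(-1557 \right)}} = - \frac{2553674}{-2851150} - \frac{2579091}{1 - -1557} = \left(-2553674\right) \left(- \frac{1}{2851150}\right) - \frac{2579091}{1 + 1557} = \frac{1276837}{1425575} - \frac{2579091}{1558} = - \frac{3674698340279}{2221045850}$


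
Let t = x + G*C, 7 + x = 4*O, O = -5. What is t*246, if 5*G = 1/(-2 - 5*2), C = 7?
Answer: -66707/10 ≈ -6670.7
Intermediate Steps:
x = -27 (x = -7 + 4*(-5) = -7 - 20 = -27)
G = -1/60 (G = 1/(5*(-2 - 5*2)) = 1/(5*(-2 - 10)) = (⅕)/(-12) = (⅕)*(-1/12) = -1/60 ≈ -0.016667)
t = -1627/60 (t = -27 - 1/60*7 = -27 - 7/60 = -1627/60 ≈ -27.117)
t*246 = -1627/60*246 = -66707/10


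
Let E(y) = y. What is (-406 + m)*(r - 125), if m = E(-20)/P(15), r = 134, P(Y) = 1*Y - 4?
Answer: -40374/11 ≈ -3670.4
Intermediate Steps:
P(Y) = -4 + Y (P(Y) = Y - 4 = -4 + Y)
m = -20/11 (m = -20/(-4 + 15) = -20/11 ≈ -1.8182)
(-406 + m)*(r - 125) = (-406 - 20/11)*(134 - 125) = -4486/11*9 = -40374/11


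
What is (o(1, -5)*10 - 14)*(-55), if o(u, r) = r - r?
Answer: 770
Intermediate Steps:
o(u, r) = 0
(o(1, -5)*10 - 14)*(-55) = (0*10 - 14)*(-55) = (0 - 14)*(-55) = -14*(-55) = 770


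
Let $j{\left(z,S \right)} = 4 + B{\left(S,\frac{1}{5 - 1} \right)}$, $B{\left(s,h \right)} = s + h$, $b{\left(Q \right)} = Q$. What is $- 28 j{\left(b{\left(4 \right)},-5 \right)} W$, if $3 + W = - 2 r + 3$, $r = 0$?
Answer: $0$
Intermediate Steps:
$W = 0$ ($W = -3 + \left(\left(-2\right) 0 + 3\right) = -3 + \left(0 + 3\right) = -3 + 3 = 0$)
$B{\left(s,h \right)} = h + s$
$j{\left(z,S \right)} = \frac{17}{4} + S$ ($j{\left(z,S \right)} = 4 + \left(\frac{1}{5 - 1} + S\right) = 4 + \left(\frac{1}{4} + S\right) = \frac{17}{4} + S$)
$- 28 j{\left(b{\left(4 \right)},-5 \right)} W = - 28 \left(\frac{17}{4} - 5\right) 0 = \left(-28\right) \left(- \frac{3}{4}\right) 0 = 21 \cdot 0 = 0$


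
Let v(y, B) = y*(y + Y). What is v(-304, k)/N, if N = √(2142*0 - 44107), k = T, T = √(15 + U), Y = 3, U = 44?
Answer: -13072*I*√44107/6301 ≈ -435.7*I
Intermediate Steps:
T = √59 (T = √(15 + 44) = √59 ≈ 7.6811)
k = √59 ≈ 7.6811
N = I*√44107 (N = √(0 - 44107) = √(-44107) = I*√44107 ≈ 210.02*I)
v(y, B) = y*(3 + y) (v(y, B) = y*(y + 3) = y*(3 + y))
v(-304, k)/N = (-304*(3 - 304))/((I*√44107)) = (-304*(-301))*(-I*√44107/44107) = 91504*(-I*√44107/44107) = -13072*I*√44107/6301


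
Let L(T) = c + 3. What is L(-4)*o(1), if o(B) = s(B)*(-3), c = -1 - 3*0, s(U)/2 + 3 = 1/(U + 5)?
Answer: 34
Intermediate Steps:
s(U) = -6 + 2/(5 + U) (s(U) = -6 + 2/(U + 5) = -6 + 2/(5 + U))
c = -1 (c = -1 + 0 = -1)
o(B) = -6*(-14 - 3*B)/(5 + B) (o(B) = (2*(-14 - 3*B)/(5 + B))*(-3) = -6*(-14 - 3*B)/(5 + B))
L(T) = 2 (L(T) = -1 + 3 = 2)
L(-4)*o(1) = 2*(6*(14 + 3*1)/(5 + 1)) = 2*(6*(14 + 3)/6) = 2*(6*(⅙)*17) = 2*17 = 34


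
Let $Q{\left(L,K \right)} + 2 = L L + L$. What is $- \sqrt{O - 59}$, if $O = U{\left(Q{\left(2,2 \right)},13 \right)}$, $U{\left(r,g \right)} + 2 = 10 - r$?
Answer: $- i \sqrt{55} \approx - 7.4162 i$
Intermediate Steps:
$Q{\left(L,K \right)} = -2 + L + L^{2}$ ($Q{\left(L,K \right)} = -2 + \left(L L + L\right) = -2 + \left(L^{2} + L\right) = -2 + \left(L + L^{2}\right) = -2 + L + L^{2}$)
$U{\left(r,g \right)} = 8 - r$ ($U{\left(r,g \right)} = -2 - \left(-10 + r\right) = 8 - r$)
$O = 4$ ($O = 8 - \left(-2 + 2 + 2^{2}\right) = 8 - \left(-2 + 2 + 4\right) = 8 - 4 = 4$)
$- \sqrt{O - 59} = - \sqrt{4 - 59} = - \sqrt{-55} = - i \sqrt{55}$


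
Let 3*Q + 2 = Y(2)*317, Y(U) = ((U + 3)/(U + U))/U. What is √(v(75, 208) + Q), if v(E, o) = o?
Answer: 27*√6/4 ≈ 16.534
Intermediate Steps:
Y(U) = (3 + U)/(2*U²) (Y(U) = ((3 + U)/((2*U)))/U = ((3 + U)*(1/(2*U)))/U = ((3 + U)/(2*U))/U = (3 + U)/(2*U²))
Q = 523/8 (Q = -⅔ + (((½)*(3 + 2)/2²)*317)/3 = -⅔ + (((½)*(¼)*5)*317)/3 = -⅔ + ((5/8)*317)/3 = -⅔ + (⅓)*(1585/8) = -⅔ + 1585/24 = 523/8 ≈ 65.375)
√(v(75, 208) + Q) = √(208 + 523/8) = √(2187/8) = 27*√6/4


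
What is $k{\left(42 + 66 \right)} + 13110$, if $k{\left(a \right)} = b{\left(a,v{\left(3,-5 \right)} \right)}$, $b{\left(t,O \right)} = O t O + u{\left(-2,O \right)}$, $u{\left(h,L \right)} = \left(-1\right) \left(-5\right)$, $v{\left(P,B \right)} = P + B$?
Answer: $13547$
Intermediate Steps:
$v{\left(P,B \right)} = B + P$
$u{\left(h,L \right)} = 5$
$b{\left(t,O \right)} = 5 + t O^{2}$ ($b{\left(t,O \right)} = O t O + 5 = t O^{2} + 5 = 5 + t O^{2}$)
$k{\left(a \right)} = 5 + 4 a$ ($k{\left(a \right)} = 5 + a \left(-5 + 3\right)^{2} = 5 + a \left(-2\right)^{2} = 5 + a 4 = 5 + 4 a$)
$k{\left(42 + 66 \right)} + 13110 = \left(5 + 4 \left(42 + 66\right)\right) + 13110 = \left(5 + 4 \cdot 108\right) + 13110 = \left(5 + 432\right) + 13110 = 437 + 13110 = 13547$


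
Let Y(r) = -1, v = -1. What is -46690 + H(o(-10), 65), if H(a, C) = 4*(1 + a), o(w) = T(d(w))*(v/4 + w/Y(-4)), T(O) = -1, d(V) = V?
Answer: -46725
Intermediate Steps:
o(w) = 1/4 + w (o(w) = -(-1/4 + w/(-1)) = -(-1*1/4 + w*(-1)) = -(-1/4 - w) = 1/4 + w)
H(a, C) = 4 + 4*a
-46690 + H(o(-10), 65) = -46690 + (4 + 4*(1/4 - 10)) = -46690 + (4 + 4*(-39/4)) = -46690 + (4 - 39) = -46690 - 35 = -46725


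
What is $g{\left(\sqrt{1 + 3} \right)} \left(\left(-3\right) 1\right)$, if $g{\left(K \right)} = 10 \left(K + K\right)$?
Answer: $-120$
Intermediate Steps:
$g{\left(K \right)} = 20 K$ ($g{\left(K \right)} = 10 \cdot 2 K = 20 K$)
$g{\left(\sqrt{1 + 3} \right)} \left(\left(-3\right) 1\right) = 20 \sqrt{1 + 3} \left(\left(-3\right) 1\right) = 20 \sqrt{4} \left(-3\right) = 20 \cdot 2 \left(-3\right) = 40 \left(-3\right) = -120$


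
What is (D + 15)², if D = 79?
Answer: 8836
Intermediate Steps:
(D + 15)² = (79 + 15)² = 94² = 8836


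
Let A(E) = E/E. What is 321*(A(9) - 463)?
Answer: -148302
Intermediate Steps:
A(E) = 1
321*(A(9) - 463) = 321*(1 - 463) = 321*(-462) = -148302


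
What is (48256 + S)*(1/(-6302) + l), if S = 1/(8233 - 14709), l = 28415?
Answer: 55960838775131295/40811752 ≈ 1.3712e+9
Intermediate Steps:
S = -1/6476 (S = 1/(-6476) = -1/6476 ≈ -0.00015442)
(48256 + S)*(1/(-6302) + l) = (48256 - 1/6476)*(1/(-6302) + 28415) = 312505855*(-1/6302 + 28415)/6476 = (312505855/6476)*(179071329/6302) = 55960838775131295/40811752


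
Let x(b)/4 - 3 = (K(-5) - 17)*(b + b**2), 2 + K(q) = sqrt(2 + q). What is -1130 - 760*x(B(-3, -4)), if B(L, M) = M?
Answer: 682870 - 36480*I*sqrt(3) ≈ 6.8287e+5 - 63185.0*I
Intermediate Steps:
K(q) = -2 + sqrt(2 + q)
x(b) = 12 + 4*(-19 + I*sqrt(3))*(b + b**2) (x(b) = 12 + 4*(((-2 + sqrt(2 - 5)) - 17)*(b + b**2)) = 12 + 4*(((-2 + sqrt(-3)) - 17)*(b + b**2)) = 12 + 4*(((-2 + I*sqrt(3)) - 17)*(b + b**2)) = 12 + 4*((-19 + I*sqrt(3))*(b + b**2)) = 12 + 4*(-19 + I*sqrt(3))*(b + b**2))
-1130 - 760*x(B(-3, -4)) = -1130 - 760*(12 - 76*(-4) - 76*(-4)**2 + 4*I*(-4)*sqrt(3) + 4*I*sqrt(3)*(-4)**2) = -1130 - 760*(12 + 304 - 76*16 - 16*I*sqrt(3) + 4*I*sqrt(3)*16) = -1130 - 760*(12 + 304 - 1216 - 16*I*sqrt(3) + 64*I*sqrt(3)) = -1130 - 760*(-900 + 48*I*sqrt(3)) = -1130 + (684000 - 36480*I*sqrt(3)) = 682870 - 36480*I*sqrt(3)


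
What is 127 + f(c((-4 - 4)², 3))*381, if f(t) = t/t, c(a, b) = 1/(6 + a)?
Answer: 508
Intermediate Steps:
f(t) = 1
127 + f(c((-4 - 4)², 3))*381 = 127 + 1*381 = 127 + 381 = 508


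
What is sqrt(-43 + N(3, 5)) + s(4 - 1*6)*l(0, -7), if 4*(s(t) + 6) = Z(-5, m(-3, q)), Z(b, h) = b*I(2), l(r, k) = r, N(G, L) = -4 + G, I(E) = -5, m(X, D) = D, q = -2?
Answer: 2*I*sqrt(11) ≈ 6.6332*I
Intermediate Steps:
Z(b, h) = -5*b (Z(b, h) = b*(-5) = -5*b)
s(t) = 1/4 (s(t) = -6 + (-5*(-5))/4 = -6 + (1/4)*25 = -6 + 25/4 = 1/4)
sqrt(-43 + N(3, 5)) + s(4 - 1*6)*l(0, -7) = sqrt(-43 + (-4 + 3)) + (1/4)*0 = sqrt(-43 - 1) + 0 = sqrt(-44) + 0 = 2*I*sqrt(11) + 0 = 2*I*sqrt(11)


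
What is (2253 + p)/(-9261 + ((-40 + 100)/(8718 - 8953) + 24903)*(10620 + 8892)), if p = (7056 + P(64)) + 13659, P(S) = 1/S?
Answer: 69087791/1461566424384 ≈ 4.7270e-5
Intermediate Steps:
p = 1325761/64 (p = (7056 + 1/64) + 13659 = 451585/64 + 13659 = 1325761/64 ≈ 20715.)
(2253 + p)/(-9261 + ((-40 + 100)/(8718 - 8953) + 24903)*(10620 + 8892)) = (2253 + 1325761/64)/(-9261 + ((-40 + 100)/(8718 - 8953) + 24903)*(10620 + 8892)) = 1469953/(64*(-9261 + (60/(-235) + 24903)*19512)) = 1469953/(64*(-9261 + (60*(-1/235) + 24903)*19512)) = 1469953/(64*(-9261 + (-12/47 + 24903)*19512)) = 1469953/(64*(-9261 + (1170429/47)*19512)) = 1469953/(64*(-9261 + 22837410648/47)) = 1469953/(64*(22836975381/47)) = (1469953/64)*(47/22836975381) = 69087791/1461566424384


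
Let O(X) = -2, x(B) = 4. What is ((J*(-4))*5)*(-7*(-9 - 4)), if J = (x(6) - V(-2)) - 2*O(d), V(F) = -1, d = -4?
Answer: -16380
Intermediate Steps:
J = 9 (J = (4 - 1*(-1)) - 2*(-2) = (4 + 1) + 4 = 5 + 4 = 9)
((J*(-4))*5)*(-7*(-9 - 4)) = ((9*(-4))*5)*(-7*(-9 - 4)) = (-36*5)*(-7*(-13)) = -180*91 = -16380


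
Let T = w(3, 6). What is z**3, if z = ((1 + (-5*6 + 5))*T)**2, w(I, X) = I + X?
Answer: 101559956668416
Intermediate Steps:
T = 9 (T = 3 + 6 = 9)
z = 46656 (z = ((1 + (-5*6 + 5))*9)**2 = ((1 + (-30 + 5))*9)**2 = ((1 - 25)*9)**2 = (-24*9)**2 = (-216)**2 = 46656)
z**3 = 46656**3 = 101559956668416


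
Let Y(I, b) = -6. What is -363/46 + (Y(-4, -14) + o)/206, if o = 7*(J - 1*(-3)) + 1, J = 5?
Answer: -18108/2369 ≈ -7.6437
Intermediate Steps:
o = 57 (o = 7*(5 - 1*(-3)) + 1 = 7*(5 + 3) + 1 = 7*8 + 1 = 56 + 1 = 57)
-363/46 + (Y(-4, -14) + o)/206 = -363/46 + (-6 + 57)/206 = -363*1/46 + 51*(1/206) = -363/46 + 51/206 = -18108/2369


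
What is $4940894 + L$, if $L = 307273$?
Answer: $5248167$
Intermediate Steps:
$4940894 + L = 4940894 + 307273 = 5248167$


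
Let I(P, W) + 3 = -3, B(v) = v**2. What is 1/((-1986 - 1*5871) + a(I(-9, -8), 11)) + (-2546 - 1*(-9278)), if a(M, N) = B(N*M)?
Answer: 23568731/3501 ≈ 6732.0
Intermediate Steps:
I(P, W) = -6 (I(P, W) = -3 - 3 = -6)
a(M, N) = M**2*N**2 (a(M, N) = (N*M)**2 = (M*N)**2 = M**2*N**2)
1/((-1986 - 1*5871) + a(I(-9, -8), 11)) + (-2546 - 1*(-9278)) = 1/((-1986 - 1*5871) + (-6)**2*11**2) + (-2546 - 1*(-9278)) = 1/((-1986 - 5871) + 36*121) + (-2546 + 9278) = 1/(-7857 + 4356) + 6732 = 1/(-3501) + 6732 = -1/3501 + 6732 = 23568731/3501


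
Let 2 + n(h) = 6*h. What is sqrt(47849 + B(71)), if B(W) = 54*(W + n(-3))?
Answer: sqrt(50603) ≈ 224.95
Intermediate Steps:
n(h) = -2 + 6*h
B(W) = -1080 + 54*W (B(W) = 54*(W + (-2 + 6*(-3))) = 54*(W + (-2 - 18)) = 54*(W - 20) = 54*(-20 + W) = -1080 + 54*W)
sqrt(47849 + B(71)) = sqrt(47849 + (-1080 + 54*71)) = sqrt(47849 + (-1080 + 3834)) = sqrt(47849 + 2754) = sqrt(50603)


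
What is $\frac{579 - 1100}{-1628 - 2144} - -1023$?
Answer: $\frac{3859277}{3772} \approx 1023.1$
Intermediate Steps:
$\frac{579 - 1100}{-1628 - 2144} - -1023 = - \frac{521}{-3772} + 1023 = \left(-521\right) \left(- \frac{1}{3772}\right) + 1023 = \frac{521}{3772} + 1023 = \frac{3859277}{3772}$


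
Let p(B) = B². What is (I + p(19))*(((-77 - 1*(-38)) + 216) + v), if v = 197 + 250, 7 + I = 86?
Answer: 274560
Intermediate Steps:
I = 79 (I = -7 + 86 = 79)
v = 447
(I + p(19))*(((-77 - 1*(-38)) + 216) + v) = (79 + 19²)*(((-77 - 1*(-38)) + 216) + 447) = (79 + 361)*(((-77 + 38) + 216) + 447) = 440*((-39 + 216) + 447) = 440*(177 + 447) = 440*624 = 274560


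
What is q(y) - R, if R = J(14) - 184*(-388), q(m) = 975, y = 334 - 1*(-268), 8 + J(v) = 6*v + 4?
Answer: -70497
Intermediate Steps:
J(v) = -4 + 6*v (J(v) = -8 + (6*v + 4) = -8 + (4 + 6*v) = -4 + 6*v)
y = 602 (y = 334 + 268 = 602)
R = 71472 (R = (-4 + 6*14) - 184*(-388) = (-4 + 84) + 71392 = 80 + 71392 = 71472)
q(y) - R = 975 - 1*71472 = 975 - 71472 = -70497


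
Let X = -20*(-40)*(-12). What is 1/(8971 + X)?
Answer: -1/629 ≈ -0.0015898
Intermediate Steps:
X = -9600 (X = 800*(-12) = -9600)
1/(8971 + X) = 1/(8971 - 9600) = 1/(-629) = -1/629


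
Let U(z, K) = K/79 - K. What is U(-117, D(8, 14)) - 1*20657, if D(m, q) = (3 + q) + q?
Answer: -1634321/79 ≈ -20688.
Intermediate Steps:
D(m, q) = 3 + 2*q
U(z, K) = -78*K/79 (U(z, K) = K*(1/79) - K = K/79 - K = -78*K/79)
U(-117, D(8, 14)) - 1*20657 = -78*(3 + 2*14)/79 - 1*20657 = -78*(3 + 28)/79 - 20657 = -78/79*31 - 20657 = -2418/79 - 20657 = -1634321/79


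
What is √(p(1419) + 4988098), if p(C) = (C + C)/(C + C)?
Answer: √4988099 ≈ 2233.4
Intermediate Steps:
p(C) = 1 (p(C) = (2*C)/((2*C)) = (2*C)*(1/(2*C)) = 1)
√(p(1419) + 4988098) = √(1 + 4988098) = √4988099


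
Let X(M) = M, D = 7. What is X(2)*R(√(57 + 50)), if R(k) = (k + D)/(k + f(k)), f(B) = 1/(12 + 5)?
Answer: 30804/15461 + 2006*√107/15461 ≈ 3.3345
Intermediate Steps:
f(B) = 1/17
R(k) = (7 + k)/(1/17 + k) (R(k) = (k + 7)/(k + 1/17) = (7 + k)/(1/17 + k))
X(2)*R(√(57 + 50)) = 2*(17*(7 + √(57 + 50))/(1 + 17*√(57 + 50))) = 2*(17*(7 + √107)/(1 + 17*√107)) = 34*(7 + √107)/(1 + 17*√107)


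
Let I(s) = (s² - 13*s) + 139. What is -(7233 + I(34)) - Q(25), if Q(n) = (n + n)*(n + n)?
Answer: -10586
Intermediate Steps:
I(s) = 139 + s² - 13*s
Q(n) = 4*n² (Q(n) = (2*n)*(2*n) = 4*n²)
-(7233 + I(34)) - Q(25) = -(7233 + (139 + 34² - 13*34)) - 4*25² = -(7233 + (139 + 1156 - 442)) - 4*625 = -(7233 + 853) - 1*2500 = -1*8086 - 2500 = -8086 - 2500 = -10586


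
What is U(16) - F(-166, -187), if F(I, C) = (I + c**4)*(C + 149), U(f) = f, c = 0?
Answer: -6292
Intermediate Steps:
F(I, C) = I*(149 + C) (F(I, C) = (I + 0**4)*(C + 149) = (I + 0)*(149 + C) = I*(149 + C))
U(16) - F(-166, -187) = 16 - (-166)*(149 - 187) = 16 - (-166)*(-38) = 16 - 1*6308 = 16 - 6308 = -6292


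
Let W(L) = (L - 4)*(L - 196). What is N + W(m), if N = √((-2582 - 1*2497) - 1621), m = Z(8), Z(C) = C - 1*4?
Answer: 10*I*√67 ≈ 81.854*I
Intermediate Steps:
Z(C) = -4 + C (Z(C) = C - 4 = -4 + C)
m = 4 (m = -4 + 8 = 4)
W(L) = (-196 + L)*(-4 + L) (W(L) = (-4 + L)*(-196 + L) = (-196 + L)*(-4 + L))
N = 10*I*√67 (N = √((-2582 - 2497) - 1621) = √(-5079 - 1621) = √(-6700) = 10*I*√67 ≈ 81.854*I)
N + W(m) = 10*I*√67 + (784 + 4² - 200*4) = 10*I*√67 + (784 + 16 - 800) = 10*I*√67 + 0 = 10*I*√67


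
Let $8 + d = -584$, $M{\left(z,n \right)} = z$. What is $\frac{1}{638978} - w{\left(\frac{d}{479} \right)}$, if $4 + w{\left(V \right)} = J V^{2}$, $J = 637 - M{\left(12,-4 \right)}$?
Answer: $- \frac{139375309885367}{146607751298} \approx -950.67$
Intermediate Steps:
$d = -592$ ($d = -8 - 584 = -592$)
$J = 625$ ($J = 637 - 12 = 625$)
$w{\left(V \right)} = -4 + 625 V^{2}$
$\frac{1}{638978} - w{\left(\frac{d}{479} \right)} = \frac{1}{638978} - \left(-4 + 625 \left(- \frac{592}{479}\right)^{2}\right) = \frac{1}{638978} - \left(-4 + 625 \cdot \frac{350464}{229441}\right) = \frac{1}{638978} - \left(-4 + \frac{219040000}{229441}\right) = \frac{1}{638978} - \frac{218122236}{229441} = - \frac{139375309885367}{146607751298}$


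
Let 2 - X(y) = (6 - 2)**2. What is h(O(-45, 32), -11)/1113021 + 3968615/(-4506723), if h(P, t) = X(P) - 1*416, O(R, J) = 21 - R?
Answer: -37769997665/42872455899 ≈ -0.88099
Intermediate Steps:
X(y) = -14 (X(y) = 2 - (6 - 2)**2 = 2 - 1*4**2 = 2 - 1*16 = 2 - 16 = -14)
h(P, t) = -430 (h(P, t) = -14 - 1*416 = -14 - 416 = -430)
h(O(-45, 32), -11)/1113021 + 3968615/(-4506723) = -430/1113021 + 3968615/(-4506723) = -430*1/1113021 + 3968615*(-1/4506723) = -430/1113021 - 3968615/4506723 = -37769997665/42872455899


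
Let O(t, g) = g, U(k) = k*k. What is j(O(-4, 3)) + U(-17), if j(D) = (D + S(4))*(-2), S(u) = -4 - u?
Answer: 299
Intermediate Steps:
U(k) = k²
j(D) = 16 - 2*D (j(D) = (D + (-4 - 1*4))*(-2) = (D + (-4 - 4))*(-2) = (D - 8)*(-2) = (-8 + D)*(-2) = 16 - 2*D)
j(O(-4, 3)) + U(-17) = (16 - 2*3) + (-17)² = (16 - 6) + 289 = 10 + 289 = 299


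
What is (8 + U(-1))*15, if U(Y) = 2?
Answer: 150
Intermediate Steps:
(8 + U(-1))*15 = (8 + 2)*15 = 10*15 = 150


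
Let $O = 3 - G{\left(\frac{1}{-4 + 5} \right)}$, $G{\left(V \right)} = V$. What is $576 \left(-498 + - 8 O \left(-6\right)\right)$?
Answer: $-231552$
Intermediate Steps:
$O = 2$ ($O = 3 - \frac{1}{-4 + 5} = 3 - 1^{-1} = 3 - 1 = 2$)
$576 \left(-498 + - 8 O \left(-6\right)\right) = 576 \left(-498 + \left(-8\right) 2 \left(-6\right)\right) = 576 \left(-498 - -96\right) = 576 \left(-498 + 96\right) = 576 \left(-402\right) = -231552$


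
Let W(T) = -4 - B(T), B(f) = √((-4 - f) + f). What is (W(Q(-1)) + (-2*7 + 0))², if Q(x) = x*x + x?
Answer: 320 + 72*I ≈ 320.0 + 72.0*I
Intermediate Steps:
B(f) = 2*I (B(f) = √(-4) = 2*I)
Q(x) = x + x² (Q(x) = x² + x = x + x²)
W(T) = -4 - 2*I
(W(Q(-1)) + (-2*7 + 0))² = ((-4 - 2*I) + (-2*7 + 0))² = ((-4 - 2*I) + (-14 + 0))² = ((-4 - 2*I) - 14)² = (-18 - 2*I)²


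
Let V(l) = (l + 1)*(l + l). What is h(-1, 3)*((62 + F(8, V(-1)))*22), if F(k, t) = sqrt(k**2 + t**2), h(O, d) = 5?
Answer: 7700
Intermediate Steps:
V(l) = 2*l*(1 + l) (V(l) = (1 + l)*(2*l) = 2*l*(1 + l))
h(-1, 3)*((62 + F(8, V(-1)))*22) = 5*((62 + sqrt(8**2 + (2*(-1)*(1 - 1))**2))*22) = 5*((62 + sqrt(64 + (2*(-1)*0)**2))*22) = 5*((62 + sqrt(64 + 0**2))*22) = 5*((62 + sqrt(64 + 0))*22) = 5*((62 + sqrt(64))*22) = 5*((62 + 8)*22) = 5*(70*22) = 5*1540 = 7700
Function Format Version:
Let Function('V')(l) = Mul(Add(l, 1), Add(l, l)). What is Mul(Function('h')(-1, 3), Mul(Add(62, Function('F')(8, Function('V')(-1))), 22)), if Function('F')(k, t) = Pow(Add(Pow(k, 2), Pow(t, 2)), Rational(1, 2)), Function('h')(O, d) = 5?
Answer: 7700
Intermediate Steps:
Function('V')(l) = Mul(2, l, Add(1, l)) (Function('V')(l) = Mul(Add(1, l), Mul(2, l)) = Mul(2, l, Add(1, l)))
Mul(Function('h')(-1, 3), Mul(Add(62, Function('F')(8, Function('V')(-1))), 22)) = Mul(5, Mul(Add(62, Pow(Add(Pow(8, 2), Pow(Mul(2, -1, Add(1, -1)), 2)), Rational(1, 2))), 22)) = Mul(5, Mul(Add(62, Pow(Add(64, Pow(Mul(2, -1, 0), 2)), Rational(1, 2))), 22)) = Mul(5, Mul(Add(62, Pow(Add(64, Pow(0, 2)), Rational(1, 2))), 22)) = Mul(5, Mul(Add(62, Pow(Add(64, 0), Rational(1, 2))), 22)) = Mul(5, Mul(Add(62, Pow(64, Rational(1, 2))), 22)) = Mul(5, Mul(Add(62, 8), 22)) = Mul(5, Mul(70, 22)) = Mul(5, 1540) = 7700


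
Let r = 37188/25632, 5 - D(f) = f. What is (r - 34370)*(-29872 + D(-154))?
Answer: 727089203191/712 ≈ 1.0212e+9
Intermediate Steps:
D(f) = 5 - f
r = 1033/712 (r = 37188*(1/25632) = 1033/712 ≈ 1.4508)
(r - 34370)*(-29872 + D(-154)) = (1033/712 - 34370)*(-29872 + (5 - 1*(-154))) = -24470407*(-29872 + (5 + 154))/712 = -24470407*(-29872 + 159)/712 = -24470407/712*(-29713) = 727089203191/712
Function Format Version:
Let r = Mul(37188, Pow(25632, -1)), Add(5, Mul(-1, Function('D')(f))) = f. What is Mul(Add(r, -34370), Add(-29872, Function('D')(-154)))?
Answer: Rational(727089203191, 712) ≈ 1.0212e+9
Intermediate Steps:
Function('D')(f) = Add(5, Mul(-1, f))
r = Rational(1033, 712) (r = Mul(37188, Rational(1, 25632)) = Rational(1033, 712) ≈ 1.4508)
Mul(Add(r, -34370), Add(-29872, Function('D')(-154))) = Mul(Add(Rational(1033, 712), -34370), Add(-29872, Add(5, Mul(-1, -154)))) = Mul(Rational(-24470407, 712), Add(-29872, Add(5, 154))) = Mul(Rational(-24470407, 712), Add(-29872, 159)) = Mul(Rational(-24470407, 712), -29713) = Rational(727089203191, 712)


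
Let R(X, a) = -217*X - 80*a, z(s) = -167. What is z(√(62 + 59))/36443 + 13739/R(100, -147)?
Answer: -502350357/362243420 ≈ -1.3868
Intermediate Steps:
z(√(62 + 59))/36443 + 13739/R(100, -147) = -167/36443 + 13739/(-217*100 - 80*(-147)) = -167*1/36443 + 13739/(-21700 + 11760) = -167/36443 + 13739/(-9940) = -167/36443 + 13739*(-1/9940) = -167/36443 - 13739/9940 = -502350357/362243420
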